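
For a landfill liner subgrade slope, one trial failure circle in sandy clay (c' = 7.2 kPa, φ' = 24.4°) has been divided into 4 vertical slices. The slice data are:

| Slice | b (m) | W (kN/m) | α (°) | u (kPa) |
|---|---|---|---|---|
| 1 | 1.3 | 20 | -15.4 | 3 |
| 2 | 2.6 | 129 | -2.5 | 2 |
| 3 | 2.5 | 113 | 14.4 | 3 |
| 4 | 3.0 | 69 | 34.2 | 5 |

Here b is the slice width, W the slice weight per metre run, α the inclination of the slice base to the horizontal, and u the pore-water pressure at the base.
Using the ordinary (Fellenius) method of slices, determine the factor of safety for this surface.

FS = 3.57

Ordinary method of slices: FS = Σ[c'·Δl_i + (W_i cosα_i − u_i·Δl_i)·tanφ'] / Σ W_i sinα_i, with Δl_i = b_i / cosα_i.
Slice 1: Δl = 1.3/cos(-15.4°) = 1.348 m; N'_1 = 20·cos(-15.4°) − 3·1.348 = 15.2; c'Δl = 9.71; W sinα = -5.3
Slice 2: Δl = 2.6/cos(-2.5°) = 2.602 m; N'_2 = 129·cos(-2.5°) − 2·2.602 = 123.7; c'Δl = 18.74; W sinα = -5.6
Slice 3: Δl = 2.5/cos14.4° = 2.581 m; N'_3 = 113·cos14.4° − 3·2.581 = 101.7; c'Δl = 18.58; W sinα = 28.1
Slice 4: Δl = 3.0/cos34.2° = 3.627 m; N'_4 = 69·cos34.2° − 5·3.627 = 38.9; c'Δl = 26.12; W sinα = 38.8
Σc'Δl = 73.1 kN/m; ΣN' = 279.5 kN/m; ΣW sinα = 55.9 kN/m
Resisting = 73.1 + 279.5·tan24.4° = 73.1 + 126.8 = 200.0 kN/m
FS = 200.0 / 55.9 = 3.574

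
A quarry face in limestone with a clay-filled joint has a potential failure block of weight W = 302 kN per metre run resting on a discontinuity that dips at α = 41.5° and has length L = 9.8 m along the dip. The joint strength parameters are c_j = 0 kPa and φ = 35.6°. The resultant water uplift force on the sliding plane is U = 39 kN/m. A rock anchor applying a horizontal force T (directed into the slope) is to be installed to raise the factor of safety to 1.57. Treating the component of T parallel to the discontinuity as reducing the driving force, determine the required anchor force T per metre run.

T = 109 kN/m

Resolving forces along and normal to the sliding plane, with the horizontal anchor force T adding T·sinα to the effective normal force and T·cosα acting up the plane against the driving force:
FS = [c_jL + (W cosα − U + T sinα) tanφ] / [W sinα − T cosα]
Without the anchor: N' = 187.2 kN/m, driving T_d = 200.1 kN/m, resisting R = 0·9.8 + 187.2·tan35.6° = 134.0 kN/m, FS = 0.67.
Setting FS = 1.57 and solving for T:
1.57·(200.1 − T cos41.5°) = 134.0 + T sin41.5°·tan35.6°
T·(sin41.5°·tan35.6° + 1.57·cos41.5°) = 1.57·200.1 − 134.0
T·(0.6626·0.7159 + 1.57·0.7490) = 314.2 − 134.0 = 180.2
T·1.6502 = 180.2
T = 109.2 kN/m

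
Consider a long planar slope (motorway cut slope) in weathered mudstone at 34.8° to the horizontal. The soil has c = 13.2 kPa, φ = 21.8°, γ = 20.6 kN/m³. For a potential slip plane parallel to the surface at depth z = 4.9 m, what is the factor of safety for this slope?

FS = 0.85

For an infinite slope with a slip plane parallel to the surface (no pore pressure): FS = [c + γz cos²β tanφ] / [γz sinβ cosβ].
γz = 20.6·4.9 = 100.94 kN/m²
Numerator = 13.2 + 100.94·cos²34.8°·tan21.8° = 13.2 + 100.94·0.6743·0.4000 = 40.423 kPa
Denominator = 100.94·sin34.8°·cos34.8° = 100.94·0.5707·0.8211 = 47.305 kPa
FS = 40.423 / 47.305 = 0.855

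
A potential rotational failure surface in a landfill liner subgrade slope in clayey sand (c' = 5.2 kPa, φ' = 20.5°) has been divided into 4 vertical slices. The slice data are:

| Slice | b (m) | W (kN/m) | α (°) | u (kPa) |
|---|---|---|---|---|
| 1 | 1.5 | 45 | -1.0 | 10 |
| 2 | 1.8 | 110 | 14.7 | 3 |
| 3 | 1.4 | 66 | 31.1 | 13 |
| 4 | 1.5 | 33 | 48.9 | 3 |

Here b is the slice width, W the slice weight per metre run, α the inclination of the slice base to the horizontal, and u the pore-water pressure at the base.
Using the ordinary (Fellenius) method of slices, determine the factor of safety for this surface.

Ordinary method of slices: FS = Σ[c'·Δl_i + (W_i cosα_i − u_i·Δl_i)·tanφ'] / Σ W_i sinα_i, with Δl_i = b_i / cosα_i.
Slice 1: Δl = 1.5/cos(-1.0°) = 1.500 m; N'_1 = 45·cos(-1.0°) − 10·1.500 = 30.0; c'Δl = 7.80; W sinα = -0.8
Slice 2: Δl = 1.8/cos14.7° = 1.861 m; N'_2 = 110·cos14.7° − 3·1.861 = 100.8; c'Δl = 9.68; W sinα = 27.9
Slice 3: Δl = 1.4/cos31.1° = 1.635 m; N'_3 = 66·cos31.1° − 13·1.635 = 35.3; c'Δl = 8.50; W sinα = 34.1
Slice 4: Δl = 1.5/cos48.9° = 2.282 m; N'_4 = 33·cos48.9° − 3·2.282 = 14.8; c'Δl = 11.87; W sinα = 24.9
Σc'Δl = 37.8 kN/m; ΣN' = 180.9 kN/m; ΣW sinα = 86.1 kN/m
Resisting = 37.8 + 180.9·tan20.5° = 37.8 + 67.6 = 105.5 kN/m
FS = 105.5 / 86.1 = 1.225

FS = 1.23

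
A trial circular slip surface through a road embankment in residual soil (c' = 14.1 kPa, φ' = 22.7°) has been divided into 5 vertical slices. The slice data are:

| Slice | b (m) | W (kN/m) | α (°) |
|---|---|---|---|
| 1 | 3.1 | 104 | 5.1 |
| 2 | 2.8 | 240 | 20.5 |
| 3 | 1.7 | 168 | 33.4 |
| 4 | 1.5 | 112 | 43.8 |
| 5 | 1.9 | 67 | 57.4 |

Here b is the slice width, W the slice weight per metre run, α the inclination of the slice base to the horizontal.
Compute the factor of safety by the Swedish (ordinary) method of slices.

FS = 1.37

Ordinary method of slices: FS = Σ[c'·Δl_i + (W_i cosα_i)·tanφ'] / Σ W_i sinα_i, with Δl_i = b_i / cosα_i.
Slice 1: Δl = 3.1/cos5.1° = 3.112 m; N'_1 = 104·cos5.1° = 103.6; c'Δl = 43.88; W sinα = 9.2
Slice 2: Δl = 2.8/cos20.5° = 2.989 m; N'_2 = 240·cos20.5° = 224.8; c'Δl = 42.15; W sinα = 84.0
Slice 3: Δl = 1.7/cos33.4° = 2.036 m; N'_3 = 168·cos33.4° = 140.3; c'Δl = 28.71; W sinα = 92.5
Slice 4: Δl = 1.5/cos43.8° = 2.078 m; N'_4 = 112·cos43.8° = 80.8; c'Δl = 29.30; W sinα = 77.5
Slice 5: Δl = 1.9/cos57.4° = 3.527 m; N'_5 = 67·cos57.4° = 36.1; c'Δl = 49.72; W sinα = 56.4
Σc'Δl = 193.8 kN/m; ΣN' = 585.6 kN/m; ΣW sinα = 319.7 kN/m
Resisting = 193.8 + 585.6·tan22.7° = 193.8 + 245.0 = 438.7 kN/m
FS = 438.7 / 319.7 = 1.372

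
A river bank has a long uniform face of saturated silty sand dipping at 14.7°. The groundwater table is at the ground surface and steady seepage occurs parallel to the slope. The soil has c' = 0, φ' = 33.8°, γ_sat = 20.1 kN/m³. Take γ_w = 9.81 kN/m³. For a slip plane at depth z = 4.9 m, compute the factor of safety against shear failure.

FS = 1.31

With seepage parallel to the slope and the water table at the surface, the effective normal stress on the slip plane uses the buoyant unit weight γ' = γ_sat − γ_w while the driving shear stress uses γ_sat:
FS = [c' + γ' z cos²β tanφ'] / [γ_sat z sinβ cosβ]
(For c' = 0 this reduces to FS = (γ'/γ_sat)·tanφ'/tanβ.)
γ' = 20.1 − 9.81 = 10.29 kN/m³
Numerator = 0.0 + 10.29·4.9·cos²14.7°·tan33.8° = 0.0 + 10.29·4.9·0.9356·0.6694 = 31.580 kPa
Denominator = 20.1·4.9·sin14.7°·cos14.7° = 20.1·4.9·0.2538·0.9673 = 24.175 kPa
FS = 31.580 / 24.175 = 1.306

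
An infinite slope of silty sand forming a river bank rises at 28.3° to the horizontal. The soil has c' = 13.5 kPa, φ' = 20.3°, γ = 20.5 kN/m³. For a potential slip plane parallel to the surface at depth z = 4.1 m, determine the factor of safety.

For an infinite slope with a slip plane parallel to the surface (no pore pressure): FS = [c' + γz cos²β tanφ'] / [γz sinβ cosβ].
γz = 20.5·4.1 = 84.05 kN/m²
Numerator = 13.5 + 84.05·cos²28.3°·tan20.3° = 13.5 + 84.05·0.7752·0.3699 = 37.603 kPa
Denominator = 84.05·sin28.3°·cos28.3° = 84.05·0.4741·0.8805 = 35.084 kPa
FS = 37.603 / 35.084 = 1.072

FS = 1.07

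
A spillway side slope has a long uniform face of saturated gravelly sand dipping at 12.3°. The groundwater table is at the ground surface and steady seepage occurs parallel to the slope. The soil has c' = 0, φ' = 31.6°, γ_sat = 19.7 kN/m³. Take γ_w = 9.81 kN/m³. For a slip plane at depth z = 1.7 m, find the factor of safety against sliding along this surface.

FS = 1.42

With seepage parallel to the slope and the water table at the surface, the effective normal stress on the slip plane uses the buoyant unit weight γ' = γ_sat − γ_w while the driving shear stress uses γ_sat:
FS = [c' + γ' z cos²β tanφ'] / [γ_sat z sinβ cosβ]
(For c' = 0 this reduces to FS = (γ'/γ_sat)·tanφ'/tanβ.)
γ' = 19.7 − 9.81 = 9.89 kN/m³
Numerator = 0.0 + 9.89·1.7·cos²12.3°·tan31.6° = 0.0 + 9.89·1.7·0.9546·0.6152 = 9.874 kPa
Denominator = 19.7·1.7·sin12.3°·cos12.3° = 19.7·1.7·0.2130·0.9770 = 6.971 kPa
FS = 9.874 / 6.971 = 1.417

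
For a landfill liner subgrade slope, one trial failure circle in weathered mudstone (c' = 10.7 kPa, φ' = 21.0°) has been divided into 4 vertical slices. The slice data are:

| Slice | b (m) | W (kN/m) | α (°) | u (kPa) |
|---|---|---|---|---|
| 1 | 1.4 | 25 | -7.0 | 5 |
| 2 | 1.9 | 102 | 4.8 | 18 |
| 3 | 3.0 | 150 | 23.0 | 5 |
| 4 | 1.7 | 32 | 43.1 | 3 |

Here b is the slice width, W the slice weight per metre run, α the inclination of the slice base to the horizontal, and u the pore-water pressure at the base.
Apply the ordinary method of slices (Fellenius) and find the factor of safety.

Ordinary method of slices: FS = Σ[c'·Δl_i + (W_i cosα_i − u_i·Δl_i)·tanφ'] / Σ W_i sinα_i, with Δl_i = b_i / cosα_i.
Slice 1: Δl = 1.4/cos(-7.0°) = 1.411 m; N'_1 = 25·cos(-7.0°) − 5·1.411 = 17.8; c'Δl = 15.09; W sinα = -3.0
Slice 2: Δl = 1.9/cos4.8° = 1.907 m; N'_2 = 102·cos4.8° − 18·1.907 = 67.3; c'Δl = 20.40; W sinα = 8.5
Slice 3: Δl = 3.0/cos23.0° = 3.259 m; N'_3 = 150·cos23.0° − 5·3.259 = 121.8; c'Δl = 34.87; W sinα = 58.6
Slice 4: Δl = 1.7/cos43.1° = 2.328 m; N'_4 = 32·cos43.1° − 3·2.328 = 16.4; c'Δl = 24.91; W sinα = 21.9
Σc'Δl = 95.3 kN/m; ΣN' = 223.2 kN/m; ΣW sinα = 86.0 kN/m
Resisting = 95.3 + 223.2·tan21.0° = 95.3 + 85.7 = 181.0 kN/m
FS = 181.0 / 86.0 = 2.105

FS = 2.11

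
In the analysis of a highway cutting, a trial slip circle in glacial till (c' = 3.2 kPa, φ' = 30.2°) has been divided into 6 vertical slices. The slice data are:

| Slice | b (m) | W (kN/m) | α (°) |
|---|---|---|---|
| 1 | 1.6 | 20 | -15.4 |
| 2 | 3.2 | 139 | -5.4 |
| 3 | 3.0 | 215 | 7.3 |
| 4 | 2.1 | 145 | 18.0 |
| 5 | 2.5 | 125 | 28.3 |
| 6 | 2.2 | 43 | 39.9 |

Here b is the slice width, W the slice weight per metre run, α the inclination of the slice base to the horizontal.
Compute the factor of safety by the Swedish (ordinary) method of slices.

FS = 3.06

Ordinary method of slices: FS = Σ[c'·Δl_i + (W_i cosα_i)·tanφ'] / Σ W_i sinα_i, with Δl_i = b_i / cosα_i.
Slice 1: Δl = 1.6/cos(-15.4°) = 1.660 m; N'_1 = 20·cos(-15.4°) = 19.3; c'Δl = 5.31; W sinα = -5.3
Slice 2: Δl = 3.2/cos(-5.4°) = 3.214 m; N'_2 = 139·cos(-5.4°) = 138.4; c'Δl = 10.29; W sinα = -13.1
Slice 3: Δl = 3.0/cos7.3° = 3.025 m; N'_3 = 215·cos7.3° = 213.3; c'Δl = 9.68; W sinα = 27.3
Slice 4: Δl = 2.1/cos18.0° = 2.208 m; N'_4 = 145·cos18.0° = 137.9; c'Δl = 7.07; W sinα = 44.8
Slice 5: Δl = 2.5/cos28.3° = 2.839 m; N'_5 = 125·cos28.3° = 110.1; c'Δl = 9.09; W sinα = 59.3
Slice 6: Δl = 2.2/cos39.9° = 2.868 m; N'_6 = 43·cos39.9° = 33.0; c'Δl = 9.18; W sinα = 27.6
Σc'Δl = 50.6 kN/m; ΣN' = 651.9 kN/m; ΣW sinα = 140.6 kN/m
Resisting = 50.6 + 651.9·tan30.2° = 50.6 + 379.4 = 430.0 kN/m
FS = 430.0 / 140.6 = 3.059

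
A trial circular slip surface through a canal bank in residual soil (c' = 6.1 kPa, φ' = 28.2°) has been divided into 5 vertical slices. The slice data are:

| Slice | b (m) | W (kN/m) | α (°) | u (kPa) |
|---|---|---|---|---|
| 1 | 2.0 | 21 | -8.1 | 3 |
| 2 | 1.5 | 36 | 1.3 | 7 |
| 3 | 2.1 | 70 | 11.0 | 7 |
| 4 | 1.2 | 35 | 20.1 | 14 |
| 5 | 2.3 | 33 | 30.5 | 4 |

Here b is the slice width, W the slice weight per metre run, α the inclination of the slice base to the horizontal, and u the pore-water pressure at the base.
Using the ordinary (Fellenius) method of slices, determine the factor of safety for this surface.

FS = 3.16

Ordinary method of slices: FS = Σ[c'·Δl_i + (W_i cosα_i − u_i·Δl_i)·tanφ'] / Σ W_i sinα_i, with Δl_i = b_i / cosα_i.
Slice 1: Δl = 2.0/cos(-8.1°) = 2.020 m; N'_1 = 21·cos(-8.1°) − 3·2.020 = 14.7; c'Δl = 12.32; W sinα = -3.0
Slice 2: Δl = 1.5/cos1.3° = 1.500 m; N'_2 = 36·cos1.3° − 7·1.500 = 25.5; c'Δl = 9.15; W sinα = 0.8
Slice 3: Δl = 2.1/cos11.0° = 2.139 m; N'_3 = 70·cos11.0° − 7·2.139 = 53.7; c'Δl = 13.05; W sinα = 13.4
Slice 4: Δl = 1.2/cos20.1° = 1.278 m; N'_4 = 35·cos20.1° − 14·1.278 = 15.0; c'Δl = 7.79; W sinα = 12.0
Slice 5: Δl = 2.3/cos30.5° = 2.669 m; N'_5 = 33·cos30.5° − 4·2.669 = 17.8; c'Δl = 16.28; W sinα = 16.7
Σc'Δl = 58.6 kN/m; ΣN' = 126.7 kN/m; ΣW sinα = 40.0 kN/m
Resisting = 58.6 + 126.7·tan28.2° = 58.6 + 67.9 = 126.5 kN/m
FS = 126.5 / 40.0 = 3.164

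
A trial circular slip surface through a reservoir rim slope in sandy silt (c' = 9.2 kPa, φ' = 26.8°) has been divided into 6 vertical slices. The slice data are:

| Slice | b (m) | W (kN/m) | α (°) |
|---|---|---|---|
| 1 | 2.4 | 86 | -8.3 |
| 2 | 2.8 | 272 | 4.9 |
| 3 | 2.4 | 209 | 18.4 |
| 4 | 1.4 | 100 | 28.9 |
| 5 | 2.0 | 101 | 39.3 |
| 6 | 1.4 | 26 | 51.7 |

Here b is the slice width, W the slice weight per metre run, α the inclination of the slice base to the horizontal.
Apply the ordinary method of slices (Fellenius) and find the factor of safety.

Ordinary method of slices: FS = Σ[c'·Δl_i + (W_i cosα_i)·tanφ'] / Σ W_i sinα_i, with Δl_i = b_i / cosα_i.
Slice 1: Δl = 2.4/cos(-8.3°) = 2.425 m; N'_1 = 86·cos(-8.3°) = 85.1; c'Δl = 22.31; W sinα = -12.4
Slice 2: Δl = 2.8/cos4.9° = 2.810 m; N'_2 = 272·cos4.9° = 271.0; c'Δl = 25.85; W sinα = 23.2
Slice 3: Δl = 2.4/cos18.4° = 2.529 m; N'_3 = 209·cos18.4° = 198.3; c'Δl = 23.27; W sinα = 66.0
Slice 4: Δl = 1.4/cos28.9° = 1.599 m; N'_4 = 100·cos28.9° = 87.5; c'Δl = 14.71; W sinα = 48.3
Slice 5: Δl = 2.0/cos39.3° = 2.585 m; N'_5 = 101·cos39.3° = 78.2; c'Δl = 23.78; W sinα = 64.0
Slice 6: Δl = 1.4/cos51.7° = 2.259 m; N'_6 = 26·cos51.7° = 16.1; c'Δl = 20.78; W sinα = 20.4
Σc'Δl = 130.7 kN/m; ΣN' = 736.2 kN/m; ΣW sinα = 209.5 kN/m
Resisting = 130.7 + 736.2·tan26.8° = 130.7 + 371.9 = 502.6 kN/m
FS = 502.6 / 209.5 = 2.399

FS = 2.40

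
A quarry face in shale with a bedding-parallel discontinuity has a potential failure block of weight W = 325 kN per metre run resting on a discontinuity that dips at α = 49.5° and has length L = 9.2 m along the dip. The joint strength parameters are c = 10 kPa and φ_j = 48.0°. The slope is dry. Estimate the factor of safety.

Resolving the block weight along and normal to the plane and applying the Mohr–Coulomb strength on the joint:
N' = W cosα = 325·cos49.5° = 211.1 kN/m
Driving force T = W sinα = 325·sin49.5° = 247.1 kN/m
Resisting force R = c·L + N'·tanφ_j = 10·9.2 + 211.1·tan48.0° = 92.0 + 234.4 = 326.4 kN/m
FS = R / T = 326.4 / 247.1 = 1.321

FS = 1.32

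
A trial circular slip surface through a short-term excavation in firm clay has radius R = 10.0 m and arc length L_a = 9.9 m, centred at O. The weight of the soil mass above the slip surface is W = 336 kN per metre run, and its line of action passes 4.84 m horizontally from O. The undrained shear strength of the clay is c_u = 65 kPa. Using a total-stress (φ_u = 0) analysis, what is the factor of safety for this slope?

Taking moments about the centre O, the resisting moment is provided by the undrained shear strength acting along the arc:
M_R = c_u·L_a·R = 65·9.90·10.0 = 6435.0 kN·m/m
M_D = W·d = 336·4.84 = 1626.2 kN·m/m
FS = M_R / M_D = 6435.0 / 1626.2 = 3.957

FS = 3.96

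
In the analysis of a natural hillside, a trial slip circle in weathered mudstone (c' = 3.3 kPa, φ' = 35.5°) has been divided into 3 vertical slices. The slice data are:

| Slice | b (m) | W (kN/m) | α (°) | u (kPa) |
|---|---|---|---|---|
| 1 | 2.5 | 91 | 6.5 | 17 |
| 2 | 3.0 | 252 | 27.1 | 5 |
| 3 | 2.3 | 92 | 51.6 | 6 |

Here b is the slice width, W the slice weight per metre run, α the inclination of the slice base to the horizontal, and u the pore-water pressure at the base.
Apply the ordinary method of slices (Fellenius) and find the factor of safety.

Ordinary method of slices: FS = Σ[c'·Δl_i + (W_i cosα_i − u_i·Δl_i)·tanφ'] / Σ W_i sinα_i, with Δl_i = b_i / cosα_i.
Slice 1: Δl = 2.5/cos6.5° = 2.516 m; N'_1 = 91·cos6.5° − 17·2.516 = 47.6; c'Δl = 8.30; W sinα = 10.3
Slice 2: Δl = 3.0/cos27.1° = 3.370 m; N'_2 = 252·cos27.1° − 5·3.370 = 207.5; c'Δl = 11.12; W sinα = 114.8
Slice 3: Δl = 2.3/cos51.6° = 3.703 m; N'_3 = 92·cos51.6° − 6·3.703 = 34.9; c'Δl = 12.22; W sinα = 72.1
Σc'Δl = 31.6 kN/m; ΣN' = 290.1 kN/m; ΣW sinα = 197.2 kN/m
Resisting = 31.6 + 290.1·tan35.5° = 31.6 + 206.9 = 238.5 kN/m
FS = 238.5 / 197.2 = 1.210

FS = 1.21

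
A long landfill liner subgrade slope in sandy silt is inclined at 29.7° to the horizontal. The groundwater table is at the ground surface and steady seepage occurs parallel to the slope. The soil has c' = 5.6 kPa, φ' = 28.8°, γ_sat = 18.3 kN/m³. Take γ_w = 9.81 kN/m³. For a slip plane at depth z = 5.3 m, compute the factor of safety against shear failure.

With seepage parallel to the slope and the water table at the surface, the effective normal stress on the slip plane uses the buoyant unit weight γ' = γ_sat − γ_w while the driving shear stress uses γ_sat:
FS = [c' + γ' z cos²β tanφ'] / [γ_sat z sinβ cosβ]
γ' = 18.3 − 9.81 = 8.49 kN/m³
Numerator = 5.6 + 8.49·5.3·cos²29.7°·tan28.8° = 5.6 + 8.49·5.3·0.7545·0.5498 = 24.265 kPa
Denominator = 18.3·5.3·sin29.7°·cos29.7° = 18.3·5.3·0.4955·0.8686 = 41.742 kPa
FS = 24.265 / 41.742 = 0.581

FS = 0.58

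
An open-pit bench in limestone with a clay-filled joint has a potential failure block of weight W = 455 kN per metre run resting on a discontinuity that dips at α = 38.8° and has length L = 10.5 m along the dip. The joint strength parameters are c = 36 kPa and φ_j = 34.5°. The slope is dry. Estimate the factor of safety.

Resolving the block weight along and normal to the plane and applying the Mohr–Coulomb strength on the joint:
N' = W cosα = 455·cos38.8° = 354.6 kN/m
Driving force T = W sinα = 455·sin38.8° = 285.1 kN/m
Resisting force R = c·L + N'·tanφ_j = 36·10.5 + 354.6·tan34.5° = 378.0 + 243.7 = 621.7 kN/m
FS = R / T = 621.7 / 285.1 = 2.181

FS = 2.18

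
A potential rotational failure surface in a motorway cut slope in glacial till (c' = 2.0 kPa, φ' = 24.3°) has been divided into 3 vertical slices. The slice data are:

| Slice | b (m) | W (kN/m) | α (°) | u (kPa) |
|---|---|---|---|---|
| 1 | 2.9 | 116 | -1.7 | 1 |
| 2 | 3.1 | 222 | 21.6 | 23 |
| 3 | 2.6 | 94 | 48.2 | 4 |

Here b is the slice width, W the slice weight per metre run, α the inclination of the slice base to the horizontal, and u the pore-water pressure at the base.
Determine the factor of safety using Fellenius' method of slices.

FS = 1.02

Ordinary method of slices: FS = Σ[c'·Δl_i + (W_i cosα_i − u_i·Δl_i)·tanφ'] / Σ W_i sinα_i, with Δl_i = b_i / cosα_i.
Slice 1: Δl = 2.9/cos(-1.7°) = 2.901 m; N'_1 = 116·cos(-1.7°) − 1·2.901 = 113.0; c'Δl = 5.80; W sinα = -3.4
Slice 2: Δl = 3.1/cos21.6° = 3.334 m; N'_2 = 222·cos21.6° − 23·3.334 = 129.7; c'Δl = 6.67; W sinα = 81.7
Slice 3: Δl = 2.6/cos48.2° = 3.901 m; N'_3 = 94·cos48.2° − 4·3.901 = 47.1; c'Δl = 7.80; W sinα = 70.1
Σc'Δl = 20.3 kN/m; ΣN' = 289.8 kN/m; ΣW sinα = 148.4 kN/m
Resisting = 20.3 + 289.8·tan24.3° = 20.3 + 130.9 = 151.1 kN/m
FS = 151.1 / 148.4 = 1.019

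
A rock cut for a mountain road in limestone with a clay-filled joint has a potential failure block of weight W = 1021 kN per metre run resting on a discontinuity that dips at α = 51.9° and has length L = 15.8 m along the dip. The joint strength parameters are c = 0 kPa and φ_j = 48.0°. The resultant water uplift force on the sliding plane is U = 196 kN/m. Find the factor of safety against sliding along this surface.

FS = 0.60

Resolving the block weight along and normal to the plane and applying the Mohr–Coulomb strength on the joint:
N' = W cosα − U = 1021·cos51.9° − 196 = 434.0 kN/m
Driving force T = W sinα = 1021·sin51.9° = 803.5 kN/m
Resisting force R = c·L + N'·tanφ_j = 0·15.8 + 434.0·tan48.0° = 0.0 + 482.0 = 482.0 kN/m
FS = R / T = 482.0 / 803.5 = 0.600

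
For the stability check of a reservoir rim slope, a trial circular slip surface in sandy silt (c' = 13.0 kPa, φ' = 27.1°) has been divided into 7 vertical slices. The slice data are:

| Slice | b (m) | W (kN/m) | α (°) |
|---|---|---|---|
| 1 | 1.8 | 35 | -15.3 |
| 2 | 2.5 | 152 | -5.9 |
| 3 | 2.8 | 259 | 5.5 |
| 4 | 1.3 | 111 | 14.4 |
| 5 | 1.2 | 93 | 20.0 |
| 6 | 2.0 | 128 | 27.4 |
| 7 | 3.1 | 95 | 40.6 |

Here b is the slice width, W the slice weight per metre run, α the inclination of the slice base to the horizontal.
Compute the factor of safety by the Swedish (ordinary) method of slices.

Ordinary method of slices: FS = Σ[c'·Δl_i + (W_i cosα_i)·tanφ'] / Σ W_i sinα_i, with Δl_i = b_i / cosα_i.
Slice 1: Δl = 1.8/cos(-15.3°) = 1.866 m; N'_1 = 35·cos(-15.3°) = 33.8; c'Δl = 24.26; W sinα = -9.2
Slice 2: Δl = 2.5/cos(-5.9°) = 2.513 m; N'_2 = 152·cos(-5.9°) = 151.2; c'Δl = 32.67; W sinα = -15.6
Slice 3: Δl = 2.8/cos5.5° = 2.813 m; N'_3 = 259·cos5.5° = 257.8; c'Δl = 36.57; W sinα = 24.8
Slice 4: Δl = 1.3/cos14.4° = 1.342 m; N'_4 = 111·cos14.4° = 107.5; c'Δl = 17.45; W sinα = 27.6
Slice 5: Δl = 1.2/cos20.0° = 1.277 m; N'_5 = 93·cos20.0° = 87.4; c'Δl = 16.60; W sinα = 31.8
Slice 6: Δl = 2.0/cos27.4° = 2.253 m; N'_6 = 128·cos27.4° = 113.6; c'Δl = 29.29; W sinα = 58.9
Slice 7: Δl = 3.1/cos40.6° = 4.083 m; N'_7 = 95·cos40.6° = 72.1; c'Δl = 53.08; W sinα = 61.8
Σc'Δl = 209.9 kN/m; ΣN' = 823.4 kN/m; ΣW sinα = 180.1 kN/m
Resisting = 209.9 + 823.4·tan27.1° = 209.9 + 421.4 = 631.3 kN/m
FS = 631.3 / 180.1 = 3.505

FS = 3.51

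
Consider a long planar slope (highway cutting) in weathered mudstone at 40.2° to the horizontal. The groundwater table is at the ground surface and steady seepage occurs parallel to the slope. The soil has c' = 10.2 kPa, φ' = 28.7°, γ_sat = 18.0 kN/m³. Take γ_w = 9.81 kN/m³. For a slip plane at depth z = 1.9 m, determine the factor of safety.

FS = 0.90

With seepage parallel to the slope and the water table at the surface, the effective normal stress on the slip plane uses the buoyant unit weight γ' = γ_sat − γ_w while the driving shear stress uses γ_sat:
FS = [c' + γ' z cos²β tanφ'] / [γ_sat z sinβ cosβ]
γ' = 18.0 − 9.81 = 8.19 kN/m³
Numerator = 10.2 + 8.19·1.9·cos²40.2°·tan28.7° = 10.2 + 8.19·1.9·0.5834·0.5475 = 15.170 kPa
Denominator = 18.0·1.9·sin40.2°·cos40.2° = 18.0·1.9·0.6455·0.7638 = 16.861 kPa
FS = 15.170 / 16.861 = 0.900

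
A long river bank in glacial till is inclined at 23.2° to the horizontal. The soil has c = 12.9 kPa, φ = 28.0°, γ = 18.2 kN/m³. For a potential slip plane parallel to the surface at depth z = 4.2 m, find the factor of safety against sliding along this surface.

For an infinite slope with a slip plane parallel to the surface (no pore pressure): FS = [c + γz cos²β tanφ] / [γz sinβ cosβ].
γz = 18.2·4.2 = 76.44 kN/m²
Numerator = 12.9 + 76.44·cos²23.2°·tan28.0° = 12.9 + 76.44·0.8448·0.5317 = 47.236 kPa
Denominator = 76.44·sin23.2°·cos23.2° = 76.44·0.3939·0.9191 = 27.678 kPa
FS = 47.236 / 27.678 = 1.707

FS = 1.71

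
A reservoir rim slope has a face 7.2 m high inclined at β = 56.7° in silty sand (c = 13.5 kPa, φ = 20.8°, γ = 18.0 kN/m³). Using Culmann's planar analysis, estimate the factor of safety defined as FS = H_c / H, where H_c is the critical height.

H_c = (4c/γ) · sinβ cosφ / [1 − cos(β − φ)]
    = (4·13.5/18.0) · sin56.7°·cos20.8° / [1 − cos35.9°]
    = 3.000 · 0.7813 / 0.1900 = 12.34 m
FS = H_c / H = 12.34 / 7.2 = 1.714

FS = 1.71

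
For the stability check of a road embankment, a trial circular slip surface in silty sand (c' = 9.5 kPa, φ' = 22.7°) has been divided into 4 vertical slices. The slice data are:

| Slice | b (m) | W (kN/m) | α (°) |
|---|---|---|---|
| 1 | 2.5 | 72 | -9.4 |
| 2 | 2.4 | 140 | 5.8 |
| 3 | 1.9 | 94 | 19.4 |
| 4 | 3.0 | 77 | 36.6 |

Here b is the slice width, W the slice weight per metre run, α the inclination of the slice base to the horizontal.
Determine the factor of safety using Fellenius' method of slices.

FS = 3.18

Ordinary method of slices: FS = Σ[c'·Δl_i + (W_i cosα_i)·tanφ'] / Σ W_i sinα_i, with Δl_i = b_i / cosα_i.
Slice 1: Δl = 2.5/cos(-9.4°) = 2.534 m; N'_1 = 72·cos(-9.4°) = 71.0; c'Δl = 24.07; W sinα = -11.8
Slice 2: Δl = 2.4/cos5.8° = 2.412 m; N'_2 = 140·cos5.8° = 139.3; c'Δl = 22.92; W sinα = 14.1
Slice 3: Δl = 1.9/cos19.4° = 2.014 m; N'_3 = 94·cos19.4° = 88.7; c'Δl = 19.14; W sinα = 31.2
Slice 4: Δl = 3.0/cos36.6° = 3.737 m; N'_4 = 77·cos36.6° = 61.8; c'Δl = 35.50; W sinα = 45.9
Σc'Δl = 101.6 kN/m; ΣN' = 360.8 kN/m; ΣW sinα = 79.5 kN/m
Resisting = 101.6 + 360.8·tan22.7° = 101.6 + 150.9 = 252.6 kN/m
FS = 252.6 / 79.5 = 3.176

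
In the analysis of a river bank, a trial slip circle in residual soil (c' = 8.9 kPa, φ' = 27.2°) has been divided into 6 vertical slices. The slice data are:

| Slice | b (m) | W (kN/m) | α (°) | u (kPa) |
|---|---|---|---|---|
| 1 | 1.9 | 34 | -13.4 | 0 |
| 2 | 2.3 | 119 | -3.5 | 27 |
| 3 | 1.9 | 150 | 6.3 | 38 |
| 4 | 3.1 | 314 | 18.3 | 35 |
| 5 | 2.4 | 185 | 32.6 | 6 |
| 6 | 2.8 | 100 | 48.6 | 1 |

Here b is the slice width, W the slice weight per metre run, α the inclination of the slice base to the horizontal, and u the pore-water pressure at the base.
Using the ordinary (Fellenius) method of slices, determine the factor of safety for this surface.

FS = 1.57

Ordinary method of slices: FS = Σ[c'·Δl_i + (W_i cosα_i − u_i·Δl_i)·tanφ'] / Σ W_i sinα_i, with Δl_i = b_i / cosα_i.
Slice 1: Δl = 1.9/cos(-13.4°) = 1.953 m; N'_1 = 34·cos(-13.4°) − 0·1.953 = 33.1; c'Δl = 17.38; W sinα = -7.9
Slice 2: Δl = 2.3/cos(-3.5°) = 2.304 m; N'_2 = 119·cos(-3.5°) − 27·2.304 = 56.6; c'Δl = 20.51; W sinα = -7.3
Slice 3: Δl = 1.9/cos6.3° = 1.912 m; N'_3 = 150·cos6.3° − 38·1.912 = 76.5; c'Δl = 17.01; W sinα = 16.5
Slice 4: Δl = 3.1/cos18.3° = 3.265 m; N'_4 = 314·cos18.3° − 35·3.265 = 183.8; c'Δl = 29.06; W sinα = 98.6
Slice 5: Δl = 2.4/cos32.6° = 2.849 m; N'_5 = 185·cos32.6° − 6·2.849 = 138.8; c'Δl = 25.35; W sinα = 99.7
Slice 6: Δl = 2.8/cos48.6° = 4.234 m; N'_6 = 100·cos48.6° − 1·4.234 = 61.9; c'Δl = 37.68; W sinα = 75.0
Σc'Δl = 147.0 kN/m; ΣN' = 550.6 kN/m; ΣW sinα = 274.6 kN/m
Resisting = 147.0 + 550.6·tan27.2° = 147.0 + 283.0 = 430.0 kN/m
FS = 430.0 / 274.6 = 1.566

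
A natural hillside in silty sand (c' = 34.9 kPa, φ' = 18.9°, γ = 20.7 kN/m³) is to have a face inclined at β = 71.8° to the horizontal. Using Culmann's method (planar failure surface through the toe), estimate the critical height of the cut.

H_c = 15.28 m

Culmann's analysis gives the critical failure plane at α_cr = (β + φ')/2 = (71.8 + 18.9)/2 = 45.3°, and the critical height
H_c = (4c'/γ) · sinβ cosφ' / [1 − cos(β − φ')]
    = (4·34.9/20.7) · sin71.8°·cos18.9° / [1 − cos(52.9°)]
    = 6.744 · 0.9500·0.9461 / [1 − 0.6032]
    = 6.744 · 0.8988 / 0.3968
    = 15.28 m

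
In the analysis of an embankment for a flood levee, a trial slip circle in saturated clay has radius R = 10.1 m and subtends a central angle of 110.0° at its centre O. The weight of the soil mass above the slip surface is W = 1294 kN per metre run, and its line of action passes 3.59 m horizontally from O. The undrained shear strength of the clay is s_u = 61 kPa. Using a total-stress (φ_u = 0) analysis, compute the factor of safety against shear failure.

FS = 2.57

Taking moments about the centre O, the resisting moment is provided by the undrained shear strength acting along the arc:
Arc length L_a = R·θ = 10.1·(110.0°·π/180) = 10.1·1.9199 = 19.39 m
M_R = s_u·L_a·R = 61·19.39·10.1 = 11946.6 kN·m/m
M_D = W·d = 1294·3.59 = 4645.5 kN·m/m
FS = M_R / M_D = 11946.6 / 4645.5 = 2.572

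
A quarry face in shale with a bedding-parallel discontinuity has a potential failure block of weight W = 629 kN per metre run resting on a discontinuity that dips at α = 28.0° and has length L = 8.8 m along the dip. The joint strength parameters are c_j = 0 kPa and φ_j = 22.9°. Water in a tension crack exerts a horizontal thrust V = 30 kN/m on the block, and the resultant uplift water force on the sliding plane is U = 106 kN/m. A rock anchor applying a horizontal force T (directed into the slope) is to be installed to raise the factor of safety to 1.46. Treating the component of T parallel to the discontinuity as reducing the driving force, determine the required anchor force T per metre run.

T = 192 kN/m

Resolving forces along and normal to the sliding plane, with the horizontal anchor force T adding T·sinα to the effective normal force and T·cosα acting up the plane against the driving force:
FS = [c_jL + (W cosα − U − V sinα + T sinα) tanφ_j] / [W sinα + V cosα − T cosα]
Without the anchor: N' = 435.3 kN/m, driving T_d = 321.8 kN/m, resisting R = 0·8.8 + 435.3·tan22.9° = 183.9 kN/m, FS = 0.57.
Setting FS = 1.46 and solving for T:
1.46·(321.8 − T cos28.0°) = 183.9 + T sin28.0°·tan22.9°
T·(sin28.0°·tan22.9° + 1.46·cos28.0°) = 1.46·321.8 − 183.9
T·(0.4695·0.4224 + 1.46·0.8829) = 469.8 − 183.9 = 285.9
T·1.4874 = 285.9
T = 192.2 kN/m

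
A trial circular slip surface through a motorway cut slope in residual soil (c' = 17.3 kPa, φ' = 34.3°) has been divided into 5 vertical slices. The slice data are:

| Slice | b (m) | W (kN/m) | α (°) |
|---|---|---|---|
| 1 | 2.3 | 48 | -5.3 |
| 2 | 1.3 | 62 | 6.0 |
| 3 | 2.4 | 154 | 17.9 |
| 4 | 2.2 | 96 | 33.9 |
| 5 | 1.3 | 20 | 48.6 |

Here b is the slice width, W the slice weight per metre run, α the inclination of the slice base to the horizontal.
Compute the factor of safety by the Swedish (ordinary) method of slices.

Ordinary method of slices: FS = Σ[c'·Δl_i + (W_i cosα_i)·tanφ'] / Σ W_i sinα_i, with Δl_i = b_i / cosα_i.
Slice 1: Δl = 2.3/cos(-5.3°) = 2.310 m; N'_1 = 48·cos(-5.3°) = 47.8; c'Δl = 39.96; W sinα = -4.4
Slice 2: Δl = 1.3/cos6.0° = 1.307 m; N'_2 = 62·cos6.0° = 61.7; c'Δl = 22.61; W sinα = 6.5
Slice 3: Δl = 2.4/cos17.9° = 2.522 m; N'_3 = 154·cos17.9° = 146.5; c'Δl = 43.63; W sinα = 47.3
Slice 4: Δl = 2.2/cos33.9° = 2.651 m; N'_4 = 96·cos33.9° = 79.7; c'Δl = 45.85; W sinα = 53.5
Slice 5: Δl = 1.3/cos48.6° = 1.966 m; N'_5 = 20·cos48.6° = 13.2; c'Δl = 34.01; W sinα = 15.0
Σc'Δl = 186.1 kN/m; ΣN' = 348.9 kN/m; ΣW sinα = 117.9 kN/m
Resisting = 186.1 + 348.9·tan34.3° = 186.1 + 238.0 = 424.1 kN/m
FS = 424.1 / 117.9 = 3.596

FS = 3.60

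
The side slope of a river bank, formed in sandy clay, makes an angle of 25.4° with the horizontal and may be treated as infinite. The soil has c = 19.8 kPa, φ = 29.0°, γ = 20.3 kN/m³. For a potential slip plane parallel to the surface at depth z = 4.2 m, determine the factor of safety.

FS = 1.77

For an infinite slope with a slip plane parallel to the surface (no pore pressure): FS = [c + γz cos²β tanφ] / [γz sinβ cosβ].
γz = 20.3·4.2 = 85.26 kN/m²
Numerator = 19.8 + 85.26·cos²25.4°·tan29.0° = 19.8 + 85.26·0.8160·0.5543 = 58.365 kPa
Denominator = 85.26·sin25.4°·cos25.4° = 85.26·0.4289·0.9033 = 33.036 kPa
FS = 58.365 / 33.036 = 1.767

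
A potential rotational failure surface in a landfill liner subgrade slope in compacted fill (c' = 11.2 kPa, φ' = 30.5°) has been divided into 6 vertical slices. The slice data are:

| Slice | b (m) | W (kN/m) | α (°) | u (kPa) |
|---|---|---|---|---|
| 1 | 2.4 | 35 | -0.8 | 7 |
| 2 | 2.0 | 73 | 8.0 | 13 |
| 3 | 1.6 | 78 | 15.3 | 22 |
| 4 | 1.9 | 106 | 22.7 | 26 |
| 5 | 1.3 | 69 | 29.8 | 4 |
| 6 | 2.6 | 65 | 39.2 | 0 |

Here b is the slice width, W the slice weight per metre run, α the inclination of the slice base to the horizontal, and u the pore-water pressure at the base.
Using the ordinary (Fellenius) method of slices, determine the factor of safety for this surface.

Ordinary method of slices: FS = Σ[c'·Δl_i + (W_i cosα_i − u_i·Δl_i)·tanφ'] / Σ W_i sinα_i, with Δl_i = b_i / cosα_i.
Slice 1: Δl = 2.4/cos(-0.8°) = 2.400 m; N'_1 = 35·cos(-0.8°) − 7·2.400 = 18.2; c'Δl = 26.88; W sinα = -0.5
Slice 2: Δl = 2.0/cos8.0° = 2.020 m; N'_2 = 73·cos8.0° − 13·2.020 = 46.0; c'Δl = 22.62; W sinα = 10.2
Slice 3: Δl = 1.6/cos15.3° = 1.659 m; N'_3 = 78·cos15.3° − 22·1.659 = 38.7; c'Δl = 18.58; W sinα = 20.6
Slice 4: Δl = 1.9/cos22.7° = 2.060 m; N'_4 = 106·cos22.7° − 26·2.060 = 44.2; c'Δl = 23.07; W sinα = 40.9
Slice 5: Δl = 1.3/cos29.8° = 1.498 m; N'_5 = 69·cos29.8° − 4·1.498 = 53.9; c'Δl = 16.78; W sinα = 34.3
Slice 6: Δl = 2.6/cos39.2° = 3.355 m; N'_6 = 65·cos39.2° − 0·3.355 = 50.4; c'Δl = 37.58; W sinα = 41.1
Σc'Δl = 145.5 kN/m; ΣN' = 251.5 kN/m; ΣW sinα = 146.5 kN/m
Resisting = 145.5 + 251.5·tan30.5° = 145.5 + 148.1 = 293.6 kN/m
FS = 293.6 / 146.5 = 2.004

FS = 2.00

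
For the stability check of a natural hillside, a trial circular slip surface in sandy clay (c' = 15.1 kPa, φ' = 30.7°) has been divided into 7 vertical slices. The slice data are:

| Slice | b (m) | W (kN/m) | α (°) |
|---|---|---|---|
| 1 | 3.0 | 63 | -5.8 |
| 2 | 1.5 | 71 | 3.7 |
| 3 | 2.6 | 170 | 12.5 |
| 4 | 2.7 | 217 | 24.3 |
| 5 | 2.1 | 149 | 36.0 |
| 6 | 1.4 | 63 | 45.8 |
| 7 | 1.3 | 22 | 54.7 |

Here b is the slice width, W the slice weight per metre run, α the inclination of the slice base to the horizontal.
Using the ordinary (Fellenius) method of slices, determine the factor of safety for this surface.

FS = 2.39

Ordinary method of slices: FS = Σ[c'·Δl_i + (W_i cosα_i)·tanφ'] / Σ W_i sinα_i, with Δl_i = b_i / cosα_i.
Slice 1: Δl = 3.0/cos(-5.8°) = 3.015 m; N'_1 = 63·cos(-5.8°) = 62.7; c'Δl = 45.53; W sinα = -6.4
Slice 2: Δl = 1.5/cos3.7° = 1.503 m; N'_2 = 71·cos3.7° = 70.9; c'Δl = 22.70; W sinα = 4.6
Slice 3: Δl = 2.6/cos12.5° = 2.663 m; N'_3 = 170·cos12.5° = 166.0; c'Δl = 40.21; W sinα = 36.8
Slice 4: Δl = 2.7/cos24.3° = 2.962 m; N'_4 = 217·cos24.3° = 197.8; c'Δl = 44.73; W sinα = 89.3
Slice 5: Δl = 2.1/cos36.0° = 2.596 m; N'_5 = 149·cos36.0° = 120.5; c'Δl = 39.20; W sinα = 87.6
Slice 6: Δl = 1.4/cos45.8° = 2.008 m; N'_6 = 63·cos45.8° = 43.9; c'Δl = 30.32; W sinα = 45.2
Slice 7: Δl = 1.3/cos54.7° = 2.250 m; N'_7 = 22·cos54.7° = 12.7; c'Δl = 33.97; W sinα = 18.0
Σc'Δl = 256.7 kN/m; ΣN' = 674.5 kN/m; ΣW sinα = 275.0 kN/m
Resisting = 256.7 + 674.5·tan30.7° = 256.7 + 400.5 = 657.1 kN/m
FS = 657.1 / 275.0 = 2.389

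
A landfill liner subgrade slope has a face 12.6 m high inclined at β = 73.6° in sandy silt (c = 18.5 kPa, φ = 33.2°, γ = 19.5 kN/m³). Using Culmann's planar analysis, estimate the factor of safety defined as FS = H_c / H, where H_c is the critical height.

H_c = (4c/γ) · sinβ cosφ / [1 − cos(β − φ)]
    = (4·18.5/19.5) · sin73.6°·cos33.2° / [1 − cos40.4°]
    = 3.795 · 0.8027 / 0.2385 = 12.77 m
FS = H_c / H = 12.77 / 12.6 = 1.014

FS = 1.01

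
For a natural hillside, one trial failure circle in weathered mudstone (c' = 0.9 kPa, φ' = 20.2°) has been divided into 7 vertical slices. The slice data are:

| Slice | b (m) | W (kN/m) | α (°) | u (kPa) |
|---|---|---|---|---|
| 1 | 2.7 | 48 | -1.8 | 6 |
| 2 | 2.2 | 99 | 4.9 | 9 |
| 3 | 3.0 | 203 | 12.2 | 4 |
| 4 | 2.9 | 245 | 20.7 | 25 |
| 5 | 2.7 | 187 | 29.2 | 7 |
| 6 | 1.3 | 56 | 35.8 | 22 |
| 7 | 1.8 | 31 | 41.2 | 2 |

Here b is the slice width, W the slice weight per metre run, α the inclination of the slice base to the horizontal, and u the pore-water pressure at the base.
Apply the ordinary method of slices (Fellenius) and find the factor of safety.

FS = 0.87

Ordinary method of slices: FS = Σ[c'·Δl_i + (W_i cosα_i − u_i·Δl_i)·tanφ'] / Σ W_i sinα_i, with Δl_i = b_i / cosα_i.
Slice 1: Δl = 2.7/cos(-1.8°) = 2.701 m; N'_1 = 48·cos(-1.8°) − 6·2.701 = 31.8; c'Δl = 2.43; W sinα = -1.5
Slice 2: Δl = 2.2/cos4.9° = 2.208 m; N'_2 = 99·cos4.9° − 9·2.208 = 78.8; c'Δl = 1.99; W sinα = 8.5
Slice 3: Δl = 3.0/cos12.2° = 3.069 m; N'_3 = 203·cos12.2° − 4·3.069 = 186.1; c'Δl = 2.76; W sinα = 42.9
Slice 4: Δl = 2.9/cos20.7° = 3.100 m; N'_4 = 245·cos20.7° − 25·3.100 = 151.7; c'Δl = 2.79; W sinα = 86.6
Slice 5: Δl = 2.7/cos29.2° = 3.093 m; N'_5 = 187·cos29.2° − 7·3.093 = 141.6; c'Δl = 2.78; W sinα = 91.2
Slice 6: Δl = 1.3/cos35.8° = 1.603 m; N'_6 = 56·cos35.8° − 22·1.603 = 10.2; c'Δl = 1.44; W sinα = 32.8
Slice 7: Δl = 1.8/cos41.2° = 2.392 m; N'_7 = 31·cos41.2° − 2·2.392 = 18.5; c'Δl = 2.15; W sinα = 20.4
Σc'Δl = 16.4 kN/m; ΣN' = 618.6 kN/m; ΣW sinα = 280.9 kN/m
Resisting = 16.4 + 618.6·tan20.2° = 16.4 + 227.6 = 244.0 kN/m
FS = 244.0 / 280.9 = 0.869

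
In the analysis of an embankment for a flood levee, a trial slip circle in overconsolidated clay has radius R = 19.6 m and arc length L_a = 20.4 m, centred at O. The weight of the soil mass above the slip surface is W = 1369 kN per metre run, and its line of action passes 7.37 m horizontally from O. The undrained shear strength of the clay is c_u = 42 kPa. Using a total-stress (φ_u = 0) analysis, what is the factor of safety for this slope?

Taking moments about the centre O, the resisting moment is provided by the undrained shear strength acting along the arc:
M_R = c_u·L_a·R = 42·20.40·19.6 = 16793.3 kN·m/m
M_D = W·d = 1369·7.37 = 10089.5 kN·m/m
FS = M_R / M_D = 16793.3 / 10089.5 = 1.664

FS = 1.66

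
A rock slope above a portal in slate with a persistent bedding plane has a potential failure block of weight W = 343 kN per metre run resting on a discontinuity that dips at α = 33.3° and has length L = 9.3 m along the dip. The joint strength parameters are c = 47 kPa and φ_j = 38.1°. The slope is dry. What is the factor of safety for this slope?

Resolving the block weight along and normal to the plane and applying the Mohr–Coulomb strength on the joint:
N' = W cosα = 343·cos33.3° = 286.7 kN/m
Driving force T = W sinα = 343·sin33.3° = 188.3 kN/m
Resisting force R = c·L + N'·tanφ_j = 47·9.3 + 286.7·tan38.1° = 437.1 + 224.8 = 661.9 kN/m
FS = R / T = 661.9 / 188.3 = 3.515

FS = 3.51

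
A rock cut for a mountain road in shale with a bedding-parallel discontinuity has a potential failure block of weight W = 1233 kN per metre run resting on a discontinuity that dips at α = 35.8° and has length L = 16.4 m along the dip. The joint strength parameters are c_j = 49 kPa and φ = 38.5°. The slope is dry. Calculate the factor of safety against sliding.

FS = 2.22

Resolving the block weight along and normal to the plane and applying the Mohr–Coulomb strength on the joint:
N' = W cosα = 1233·cos35.8° = 1000.0 kN/m
Driving force T = W sinα = 1233·sin35.8° = 721.3 kN/m
Resisting force R = c_j·L + N'·tanφ = 49·16.4 + 1000.0·tan38.5° = 803.6 + 795.5 = 1599.1 kN/m
FS = R / T = 1599.1 / 721.3 = 2.217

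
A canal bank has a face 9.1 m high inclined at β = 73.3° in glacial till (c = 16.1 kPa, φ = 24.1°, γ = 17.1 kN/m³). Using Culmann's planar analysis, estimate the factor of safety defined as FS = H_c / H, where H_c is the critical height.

FS = 1.04

H_c = (4c/γ) · sinβ cosφ / [1 − cos(β − φ)]
    = (4·16.1/17.1) · sin73.3°·cos24.1° / [1 − cos49.2°]
    = 3.766 · 0.8743 / 0.3466 = 9.50 m
FS = H_c / H = 9.50 / 9.1 = 1.044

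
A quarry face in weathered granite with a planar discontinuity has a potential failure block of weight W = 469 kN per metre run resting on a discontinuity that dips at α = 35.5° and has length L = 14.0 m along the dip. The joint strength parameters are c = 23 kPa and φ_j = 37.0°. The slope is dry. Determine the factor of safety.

FS = 2.24

Resolving the block weight along and normal to the plane and applying the Mohr–Coulomb strength on the joint:
N' = W cosα = 469·cos35.5° = 381.8 kN/m
Driving force T = W sinα = 469·sin35.5° = 272.3 kN/m
Resisting force R = c·L + N'·tanφ_j = 23·14.0 + 381.8·tan37.0° = 322.0 + 287.7 = 609.7 kN/m
FS = R / T = 609.7 / 272.3 = 2.239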